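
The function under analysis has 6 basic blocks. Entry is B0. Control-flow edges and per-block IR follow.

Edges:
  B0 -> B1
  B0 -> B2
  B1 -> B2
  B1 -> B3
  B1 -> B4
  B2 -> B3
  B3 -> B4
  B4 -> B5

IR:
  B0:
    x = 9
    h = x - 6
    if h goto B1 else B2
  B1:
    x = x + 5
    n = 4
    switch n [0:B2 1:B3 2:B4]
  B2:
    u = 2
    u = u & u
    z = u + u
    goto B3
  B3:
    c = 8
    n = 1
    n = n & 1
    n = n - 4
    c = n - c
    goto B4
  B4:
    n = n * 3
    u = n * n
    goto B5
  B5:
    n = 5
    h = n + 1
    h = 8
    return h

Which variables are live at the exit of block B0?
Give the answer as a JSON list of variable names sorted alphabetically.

Answer: ["x"]

Derivation:
def/use:
  B0: {h,x} / ∅
  B1: {n,x} / {x}
  B2: {u,z} / ∅
  B3: {c,n} / ∅
  B4: {n,u} / {n}
  B5: {h,n} / ∅

Backward fixpoint:
  live B0: ∅→{x}
  live B1: {x}→{n}
  live B2: ∅→∅
  live B3: ∅→{n}
  live B4: {n}→∅
  live B5: ∅→∅

live-out(B0) = ["x"]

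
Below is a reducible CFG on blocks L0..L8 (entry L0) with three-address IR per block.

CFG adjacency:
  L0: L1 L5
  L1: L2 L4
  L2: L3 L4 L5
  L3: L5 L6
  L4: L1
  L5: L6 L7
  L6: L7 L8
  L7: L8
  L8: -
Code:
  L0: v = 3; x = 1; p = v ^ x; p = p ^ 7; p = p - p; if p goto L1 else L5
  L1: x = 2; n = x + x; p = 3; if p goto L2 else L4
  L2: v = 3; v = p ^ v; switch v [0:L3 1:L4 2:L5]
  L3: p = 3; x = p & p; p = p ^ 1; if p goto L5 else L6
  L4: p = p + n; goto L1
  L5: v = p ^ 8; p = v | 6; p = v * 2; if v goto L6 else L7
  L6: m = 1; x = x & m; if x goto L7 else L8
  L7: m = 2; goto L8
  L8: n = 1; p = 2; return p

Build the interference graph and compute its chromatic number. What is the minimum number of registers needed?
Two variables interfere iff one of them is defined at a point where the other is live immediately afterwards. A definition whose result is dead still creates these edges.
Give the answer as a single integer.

Answer: 4

Analysis:
def/use:
  L0: def={p,v,x} ue=∅
  L1: def={n,p,x} ue=∅
  L2: def={v} ue={p}
  L3: def={p,x} ue=∅
  L4: def={p} ue={n,p}
  L5: def={p,v} ue={p}
  L6: def={m,x} ue={x}
  L7: def={m} ue=∅
  L8: def={n,p} ue=∅

Backward fixpoint:
  live L0: ∅→{p,x}
  live L1: ∅→{n,p,x}
  live L2: {n,p,x}→{n,p,x}
  live L3: ∅→{p,x}
  live L4: {n,p}→∅
  live L5: {p,x}→{x}
  live L6: {x}→∅
  live L7: ∅→∅
  live L8: ∅→∅

Interfere edges:
  m↔{x}
  n↔{p,v,x}
  p↔{n,v,x}
  v↔{n,p,x}
  x↔{m,n,p,v}

Chromatic number:
  clique {n,p,v,x} ⇒ need ≥ 4
  assign m→R1 n→R1 p→R2 v→R3 x→R0 — no edge inside a register ⇒ χ ≤ 4
  χ = 4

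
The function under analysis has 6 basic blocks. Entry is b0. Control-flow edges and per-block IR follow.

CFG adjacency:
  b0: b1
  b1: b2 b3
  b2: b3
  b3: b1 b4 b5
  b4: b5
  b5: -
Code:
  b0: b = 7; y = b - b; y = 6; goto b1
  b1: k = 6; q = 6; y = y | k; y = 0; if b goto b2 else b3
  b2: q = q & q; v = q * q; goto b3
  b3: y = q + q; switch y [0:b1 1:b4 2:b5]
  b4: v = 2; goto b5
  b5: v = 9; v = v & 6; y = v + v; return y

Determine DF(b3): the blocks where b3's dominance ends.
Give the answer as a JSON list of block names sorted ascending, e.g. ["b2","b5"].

Answer: ["b1"]

Analysis:
idom tree: b1←b0 b2←b1 b3←b1 b4←b3 b5←b3
Dom at joins:
  b1: preds {b0,b3}: {b0} ∩ {b0,b1,b3} = {b0}; idom=b0
  b3: preds {b1,b2}: {b0,b1} ∩ {b0,b1,b2} = {b0,b1}; idom=b1
  b5: preds {b3,b4}: {b0,b1,b3} ∩ {b0,b1,b3,b4} = {b0,b1,b3}; idom=b3

Frontier:
  join b1 pred b0: · stop@b0
  join b1 pred b3: b3→b1 stop@b0
  join b3 pred b1: · stop@b1
  join b3 pred b2: b2 stop@b1
  join b5 pred b3: · stop@b3
  join b5 pred b4: b4 stop@b3
  DF(b0)=∅
  DF(b1)={b1}
  DF(b2)={b3}
  DF(b3)={b1}
  DF(b4)={b5}
  DF(b5)=∅

DF(b3) = ["b1"]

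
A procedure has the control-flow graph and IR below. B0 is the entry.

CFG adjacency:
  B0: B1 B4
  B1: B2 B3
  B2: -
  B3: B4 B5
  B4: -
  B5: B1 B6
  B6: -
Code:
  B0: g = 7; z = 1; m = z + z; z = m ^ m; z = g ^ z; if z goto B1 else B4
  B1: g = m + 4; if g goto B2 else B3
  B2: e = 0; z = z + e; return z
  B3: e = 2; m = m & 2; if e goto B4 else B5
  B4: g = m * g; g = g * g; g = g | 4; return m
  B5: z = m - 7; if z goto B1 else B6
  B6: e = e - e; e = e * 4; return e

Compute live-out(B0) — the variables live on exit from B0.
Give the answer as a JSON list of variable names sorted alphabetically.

Block summaries:
  B0: {g,m,z} / ∅
  B1: {g} / {m}
  B2: {e,z} / {z}
  B3: {e,m} / {m}
  B4: {g} / {g,m}
  B5: {z} / {m}
  B6: {e} / {e}

Liveness:
  B0 li=∅ lo={g,m,z}
  B1 li={m,z} lo={g,m,z}
  B2 li={z} lo=∅
  B3 li={g,m} lo={e,g,m}
  B4 li={g,m} lo=∅
  B5 li={e,m} lo={e,m,z}
  B6 li={e} lo=∅

live-out(B0) = ["g", "m", "z"]

Answer: ["g", "m", "z"]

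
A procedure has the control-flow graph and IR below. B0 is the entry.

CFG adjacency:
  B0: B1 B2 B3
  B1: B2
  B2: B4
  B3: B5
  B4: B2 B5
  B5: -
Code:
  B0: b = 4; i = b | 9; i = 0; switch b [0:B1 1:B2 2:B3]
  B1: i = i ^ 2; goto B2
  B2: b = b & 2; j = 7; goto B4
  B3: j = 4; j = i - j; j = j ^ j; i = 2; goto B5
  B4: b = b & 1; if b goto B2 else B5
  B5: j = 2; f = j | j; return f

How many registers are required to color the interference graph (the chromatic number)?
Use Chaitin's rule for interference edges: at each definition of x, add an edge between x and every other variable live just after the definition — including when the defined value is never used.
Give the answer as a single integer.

def/use:
  B0: {b,i} / ∅
  B1: {i} / {i}
  B2: {b,j} / {b}
  B3: {i,j} / {i}
  B4: {b} / {b}
  B5: {f,j} / ∅

Liveness:
  B0: in=∅ out={b,i}
  B1: in={b,i} out={b}
  B2: in={b} out={b}
  B3: in={i} out=∅
  B4: in={b} out={b}
  B5: in=∅ out=∅

Interference:
  b: {i,j}
  f: ∅
  i: {b,j}
  j: {b,i}

Colouring:
  lower bound: {b,i,j} mutually conflict ⇒ χ ≥ 3
  assign b→R0 f→R0 i→R1 j→R2 — no edge inside a register ⇒ χ ≤ 3
  χ = 3

Answer: 3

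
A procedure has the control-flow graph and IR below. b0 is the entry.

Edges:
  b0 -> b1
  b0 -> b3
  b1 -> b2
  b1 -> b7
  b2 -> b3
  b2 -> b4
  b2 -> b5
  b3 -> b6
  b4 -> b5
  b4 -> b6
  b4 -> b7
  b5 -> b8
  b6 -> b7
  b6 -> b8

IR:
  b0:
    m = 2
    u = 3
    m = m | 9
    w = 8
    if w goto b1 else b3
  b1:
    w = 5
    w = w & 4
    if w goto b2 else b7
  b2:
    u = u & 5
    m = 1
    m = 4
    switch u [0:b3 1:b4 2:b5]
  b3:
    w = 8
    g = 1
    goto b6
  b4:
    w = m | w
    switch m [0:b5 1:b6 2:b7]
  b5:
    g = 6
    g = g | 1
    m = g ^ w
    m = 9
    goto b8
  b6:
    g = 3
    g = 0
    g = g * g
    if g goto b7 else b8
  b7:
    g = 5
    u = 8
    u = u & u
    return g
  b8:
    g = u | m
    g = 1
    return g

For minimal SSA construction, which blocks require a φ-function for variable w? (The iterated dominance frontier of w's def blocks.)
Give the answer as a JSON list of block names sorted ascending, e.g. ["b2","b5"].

Answer: ["b3", "b5", "b6", "b7", "b8"]

Analysis:
idom tree: b1←b0 b2←b1 b3←b0 b4←b2 b5←b2 b6←b0 b7←b0 b8←b0
Dom∩ at merges:
  b3: preds {b0,b2}: {b0} ∩ {b0,b1,b2} = {b0}; idom=b0
  b5: preds {b2,b4}: {b0,b1,b2} ∩ {b0,b1,b2,b4} = {b0,b1,b2}; idom=b2
  b6: preds {b3,b4}: {b0,b3} ∩ {b0,b1,b2,b4} = {b0}; idom=b0
  b7: preds {b1,b4,b6}: {b0,b1} ∩ {b0,b1,b2,b4} ∩ {b0,b6} = {b0}; idom=b0
  b8: preds {b5,b6}: {b0,b1,b2,b5} ∩ {b0,b6} = {b0}; idom=b0

Frontier:
  b3←b0: walk · to b0
  b3←b2: walk b2→b1 to b0
  b5←b2: walk · to b2
  b5←b4: walk b4 to b2
  b6←b3: walk b3 to b0
  b6←b4: walk b4→b2→b1 to b0
  b7←b1: walk b1 to b0
  b7←b4: walk b4→b2→b1 to b0
  b7←b6: walk b6 to b0
  b8←b5: walk b5→b2→b1 to b0
  b8←b6: walk b6 to b0
  DF(b0)=∅
  DF(b1)={b3,b6,b7,b8}
  DF(b2)={b3,b6,b7,b8}
  DF(b3)={b6}
  DF(b4)={b5,b6,b7}
  DF(b5)={b8}
  DF(b6)={b7,b8}
  DF(b7)=∅
  DF(b8)=∅

φ for w: defs {b0,b1,b3,b4}
  DF⁺ = {b3,b5,b6,b7,b8}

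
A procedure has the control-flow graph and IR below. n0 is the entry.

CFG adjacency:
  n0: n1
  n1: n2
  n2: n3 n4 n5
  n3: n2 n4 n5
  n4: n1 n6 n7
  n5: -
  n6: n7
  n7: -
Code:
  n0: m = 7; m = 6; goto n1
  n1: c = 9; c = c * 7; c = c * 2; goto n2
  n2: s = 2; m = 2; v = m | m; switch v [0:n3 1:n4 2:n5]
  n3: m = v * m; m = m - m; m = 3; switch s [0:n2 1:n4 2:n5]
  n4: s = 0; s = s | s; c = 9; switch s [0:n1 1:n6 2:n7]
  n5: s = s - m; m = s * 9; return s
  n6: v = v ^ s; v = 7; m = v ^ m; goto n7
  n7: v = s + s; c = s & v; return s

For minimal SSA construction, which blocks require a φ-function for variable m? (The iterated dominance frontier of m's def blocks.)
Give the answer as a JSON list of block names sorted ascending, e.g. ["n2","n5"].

idom tree: n1←n0 n2←n1 n3←n2 n4←n2 n5←n2 n6←n4 n7←n4
Dom∩ at merges:
  n1: preds {n0,n4}: {n0} ∩ {n0,n1,n2,n4} = {n0}; idom=n0
  n2: preds {n1,n3}: {n0,n1} ∩ {n0,n1,n2,n3} = {n0,n1}; idom=n1
  n4: preds {n2,n3}: {n0,n1,n2} ∩ {n0,n1,n2,n3} = {n0,n1,n2}; idom=n2
  n5: preds {n2,n3}: {n0,n1,n2} ∩ {n0,n1,n2,n3} = {n0,n1,n2}; idom=n2
  n7: preds {n4,n6}: {n0,n1,n2,n4} ∩ {n0,n1,n2,n4,n6} = {n0,n1,n2,n4}; idom=n4

DF walk-up:
  join n1 pred n0: · stop@n0
  join n1 pred n4: n4→n2→n1 stop@n0
  join n2 pred n1: · stop@n1
  join n2 pred n3: n3→n2 stop@n1
  join n4 pred n2: · stop@n2
  join n4 pred n3: n3 stop@n2
  join n5 pred n2: · stop@n2
  join n5 pred n3: n3 stop@n2
  join n7 pred n4: · stop@n4
  join n7 pred n6: n6 stop@n4
  DF(n0)=∅
  DF(n1)={n1}
  DF(n2)={n1,n2}
  DF(n3)={n2,n4,n5}
  DF(n4)={n1}
  DF(n5)=∅
  DF(n6)={n7}
  DF(n7)=∅

φ for m: defs {n0,n2,n3,n5,n6}
  DF⁺ = {n1,n2,n4,n5,n7}

Answer: ["n1", "n2", "n4", "n5", "n7"]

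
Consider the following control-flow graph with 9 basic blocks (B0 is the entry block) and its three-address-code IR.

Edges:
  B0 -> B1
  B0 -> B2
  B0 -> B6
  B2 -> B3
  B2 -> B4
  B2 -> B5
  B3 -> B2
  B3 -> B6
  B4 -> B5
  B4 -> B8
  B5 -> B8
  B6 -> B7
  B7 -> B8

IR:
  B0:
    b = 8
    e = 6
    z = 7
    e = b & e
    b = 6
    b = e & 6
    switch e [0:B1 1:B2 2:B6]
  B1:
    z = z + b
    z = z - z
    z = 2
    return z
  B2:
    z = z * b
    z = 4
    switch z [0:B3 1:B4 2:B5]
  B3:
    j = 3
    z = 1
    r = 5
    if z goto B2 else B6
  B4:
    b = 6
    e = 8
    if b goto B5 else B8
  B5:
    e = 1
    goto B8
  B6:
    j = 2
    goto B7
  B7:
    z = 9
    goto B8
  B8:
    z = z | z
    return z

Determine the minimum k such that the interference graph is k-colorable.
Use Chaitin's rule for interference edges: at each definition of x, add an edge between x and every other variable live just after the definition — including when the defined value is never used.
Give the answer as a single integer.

Per-block:
  B0: def={b,e,z} ue=∅
  B1: def={z} ue={b,z}
  B2: def={z} ue={b,z}
  B3: def={j,r,z} ue=∅
  B4: def={b,e} ue=∅
  B5: def={e} ue=∅
  B6: def={j} ue=∅
  B7: def={z} ue=∅
  B8: def={z} ue={z}

Backward fixpoint:
  B0 li=∅ lo={b,z}
  B1 li={b,z} lo=∅
  B2 li={b,z} lo={b,z}
  B3 li={b} lo={b,z}
  B4 li={z} lo={z}
  B5 li={z} lo={z}
  B6 li=∅ lo=∅
  B7 li=∅ lo={z}
  B8 li={z} lo=∅

Conflict graph:
  b: {e,j,r,z}
  e: {b,z}
  j: {b}
  r: {b,z}
  z: {b,e,r}

Chromatic number:
  {b,e,z} pairwise interfere (3-clique) ⇒ χ ≥ 3
  assign b→R0 e→R2 j→R1 r→R2 z→R1 — no edge inside a register ⇒ χ ≤ 3
  χ = 3

Answer: 3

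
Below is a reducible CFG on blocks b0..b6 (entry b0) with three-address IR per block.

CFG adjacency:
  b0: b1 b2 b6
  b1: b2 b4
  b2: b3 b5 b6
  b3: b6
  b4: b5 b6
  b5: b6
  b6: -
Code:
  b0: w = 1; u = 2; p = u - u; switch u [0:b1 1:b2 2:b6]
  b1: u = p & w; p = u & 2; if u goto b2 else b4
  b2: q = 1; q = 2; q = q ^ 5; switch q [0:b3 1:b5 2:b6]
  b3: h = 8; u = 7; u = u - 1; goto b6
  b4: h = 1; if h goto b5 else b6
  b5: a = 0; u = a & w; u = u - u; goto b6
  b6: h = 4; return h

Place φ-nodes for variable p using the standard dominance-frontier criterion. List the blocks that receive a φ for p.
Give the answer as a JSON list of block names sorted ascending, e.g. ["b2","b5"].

idom tree: b1←b0 b2←b0 b3←b2 b4←b1 b5←b0 b6←b0
Join-block Dom:
  b2: preds {b0,b1}: {b0} ∩ {b0,b1} = {b0}; idom=b0
  b5: preds {b2,b4}: {b0,b2} ∩ {b0,b1,b4} = {b0}; idom=b0
  b6: preds {b0,b2,b3,b4,b5}: {b0} ∩ {b0,b2} ∩ {b0,b2,b3} ∩ {b0,b1,b4} ∩ {b0,b5} = {b0}; idom=b0

DF walk-up:
  b2←b0: walk · to b0
  b2←b1: walk b1 to b0
  b5←b2: walk b2 to b0
  b5←b4: walk b4→b1 to b0
  b6←b0: walk · to b0
  b6←b2: walk b2 to b0
  b6←b3: walk b3→b2 to b0
  b6←b4: walk b4→b1 to b0
  b6←b5: walk b5 to b0
  b0: DF=∅
  b1: DF={b2,b5,b6}
  b2: DF={b5,b6}
  b3: DF={b6}
  b4: DF={b5,b6}
  b5: DF={b6}
  b6: DF=∅

φ for p: defs {b0,b1}
  DF⁺ = {b2,b5,b6}

Answer: ["b2", "b5", "b6"]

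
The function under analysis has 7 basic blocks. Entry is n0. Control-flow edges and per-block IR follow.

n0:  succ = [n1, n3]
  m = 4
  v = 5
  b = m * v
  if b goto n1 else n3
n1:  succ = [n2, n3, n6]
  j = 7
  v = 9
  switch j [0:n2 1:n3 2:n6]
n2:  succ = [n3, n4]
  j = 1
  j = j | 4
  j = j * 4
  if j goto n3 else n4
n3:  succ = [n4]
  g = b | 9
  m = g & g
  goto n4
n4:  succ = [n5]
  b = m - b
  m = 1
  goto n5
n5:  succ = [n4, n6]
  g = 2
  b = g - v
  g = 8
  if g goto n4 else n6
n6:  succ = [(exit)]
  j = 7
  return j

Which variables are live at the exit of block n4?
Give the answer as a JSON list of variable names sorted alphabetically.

Block summaries:
  n0 def {b,m,v} use ∅
  n1 def {j,v} use ∅
  n2 def {j} use ∅
  n3 def {g,m} use {b}
  n4 def {b,m} use {b,m}
  n5 def {b,g} use {v}
  n6 def {j} use ∅

Liveness:
  n0: in=∅ out={b,m,v}
  n1: in={b,m} out={b,m,v}
  n2: in={b,m,v} out={b,m,v}
  n3: in={b,v} out={b,m,v}
  n4: in={b,m,v} out={m,v}
  n5: in={m,v} out={b,m,v}
  n6: in=∅ out=∅

live-out(n4) = ["m", "v"]

Answer: ["m", "v"]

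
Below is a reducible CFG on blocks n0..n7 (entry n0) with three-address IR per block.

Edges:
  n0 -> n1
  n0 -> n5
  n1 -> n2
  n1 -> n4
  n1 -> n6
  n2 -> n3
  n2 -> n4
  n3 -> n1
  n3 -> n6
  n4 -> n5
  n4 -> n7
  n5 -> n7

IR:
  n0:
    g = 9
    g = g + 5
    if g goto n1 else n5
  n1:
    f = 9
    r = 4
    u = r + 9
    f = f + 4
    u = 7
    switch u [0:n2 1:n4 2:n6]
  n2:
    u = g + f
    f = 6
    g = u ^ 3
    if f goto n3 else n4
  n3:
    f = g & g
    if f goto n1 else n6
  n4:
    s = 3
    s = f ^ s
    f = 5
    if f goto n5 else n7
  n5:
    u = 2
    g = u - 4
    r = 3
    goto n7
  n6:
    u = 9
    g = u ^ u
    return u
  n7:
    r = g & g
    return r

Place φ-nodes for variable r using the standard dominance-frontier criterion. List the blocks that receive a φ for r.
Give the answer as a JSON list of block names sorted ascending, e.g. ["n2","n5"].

Answer: ["n1", "n5", "n7"]

Analysis:
idom tree: n1←n0 n2←n1 n3←n2 n4←n1 n5←n0 n6←n1 n7←n0
Dom∩ at merges:
  n1: preds {n0,n3}: {n0} ∩ {n0,n1,n2,n3} = {n0}; idom=n0
  n4: preds {n1,n2}: {n0,n1} ∩ {n0,n1,n2} = {n0,n1}; idom=n1
  n5: preds {n0,n4}: {n0} ∩ {n0,n1,n4} = {n0}; idom=n0
  n6: preds {n1,n3}: {n0,n1} ∩ {n0,n1,n2,n3} = {n0,n1}; idom=n1
  n7: preds {n4,n5}: {n0,n1,n4} ∩ {n0,n5} = {n0}; idom=n0

DF walk-up:
  join n1 pred n0: · stop@n0
  join n1 pred n3: n3→n2→n1 stop@n0
  join n4 pred n1: · stop@n1
  join n4 pred n2: n2 stop@n1
  join n5 pred n0: · stop@n0
  join n5 pred n4: n4→n1 stop@n0
  join n6 pred n1: · stop@n1
  join n6 pred n3: n3→n2 stop@n1
  join n7 pred n4: n4→n1 stop@n0
  join n7 pred n5: n5 stop@n0
  n0: DF=∅
  n1: DF={n1,n5,n7}
  n2: DF={n1,n4,n6}
  n3: DF={n1,n6}
  n4: DF={n5,n7}
  n5: DF={n7}
  n6: DF=∅
  n7: DF=∅

φ for r: defs {n1,n5,n7}
  DF⁺ = {n1,n5,n7}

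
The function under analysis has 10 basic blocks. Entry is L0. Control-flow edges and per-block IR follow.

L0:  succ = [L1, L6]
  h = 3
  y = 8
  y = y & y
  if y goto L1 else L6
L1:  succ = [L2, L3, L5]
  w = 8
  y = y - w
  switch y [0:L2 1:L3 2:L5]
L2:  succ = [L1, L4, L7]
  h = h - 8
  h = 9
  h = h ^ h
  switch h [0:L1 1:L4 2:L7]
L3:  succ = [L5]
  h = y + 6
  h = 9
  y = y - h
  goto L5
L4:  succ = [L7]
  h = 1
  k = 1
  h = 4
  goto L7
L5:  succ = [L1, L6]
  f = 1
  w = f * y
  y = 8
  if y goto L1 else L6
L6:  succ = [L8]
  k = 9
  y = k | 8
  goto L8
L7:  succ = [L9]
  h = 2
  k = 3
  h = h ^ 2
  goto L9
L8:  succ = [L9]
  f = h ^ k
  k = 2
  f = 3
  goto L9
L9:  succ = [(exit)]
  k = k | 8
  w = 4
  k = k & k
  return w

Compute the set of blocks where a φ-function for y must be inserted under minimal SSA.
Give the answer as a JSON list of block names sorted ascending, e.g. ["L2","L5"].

idom tree: L1←L0 L2←L1 L3←L1 L4←L2 L5←L1 L6←L0 L7←L2 L8←L6 L9←L0
Dom∩ at merges:
  L1: preds {L0,L2,L5}: {L0} ∩ {L0,L1,L2} ∩ {L0,L1,L5} = {L0}; idom=L0
  L5: preds {L1,L3}: {L0,L1} ∩ {L0,L1,L3} = {L0,L1}; idom=L1
  L6: preds {L0,L5}: {L0} ∩ {L0,L1,L5} = {L0}; idom=L0
  L7: preds {L2,L4}: {L0,L1,L2} ∩ {L0,L1,L2,L4} = {L0,L1,L2}; idom=L2
  L9: preds {L7,L8}: {L0,L1,L2,L7} ∩ {L0,L6,L8} = {L0}; idom=L0

DF derivation:
  join L1 pred L0: · stop@L0
  join L1 pred L2: L2→L1 stop@L0
  join L1 pred L5: L5→L1 stop@L0
  join L5 pred L1: · stop@L1
  join L5 pred L3: L3 stop@L1
  join L6 pred L0: · stop@L0
  join L6 pred L5: L5→L1 stop@L0
  join L7 pred L2: · stop@L2
  join L7 pred L4: L4 stop@L2
  join L9 pred L7: L7→L2→L1 stop@L0
  join L9 pred L8: L8→L6 stop@L0
  L0: DF=∅
  L1: DF={L1,L6,L9}
  L2: DF={L1,L9}
  L3: DF={L5}
  L4: DF={L7}
  L5: DF={L1,L6}
  L6: DF={L9}
  L7: DF={L9}
  L8: DF={L9}
  L9: DF=∅

φ for y: defs {L0,L1,L3,L5,L6}
  DF⁺ = {L1,L5,L6,L9}

Answer: ["L1", "L5", "L6", "L9"]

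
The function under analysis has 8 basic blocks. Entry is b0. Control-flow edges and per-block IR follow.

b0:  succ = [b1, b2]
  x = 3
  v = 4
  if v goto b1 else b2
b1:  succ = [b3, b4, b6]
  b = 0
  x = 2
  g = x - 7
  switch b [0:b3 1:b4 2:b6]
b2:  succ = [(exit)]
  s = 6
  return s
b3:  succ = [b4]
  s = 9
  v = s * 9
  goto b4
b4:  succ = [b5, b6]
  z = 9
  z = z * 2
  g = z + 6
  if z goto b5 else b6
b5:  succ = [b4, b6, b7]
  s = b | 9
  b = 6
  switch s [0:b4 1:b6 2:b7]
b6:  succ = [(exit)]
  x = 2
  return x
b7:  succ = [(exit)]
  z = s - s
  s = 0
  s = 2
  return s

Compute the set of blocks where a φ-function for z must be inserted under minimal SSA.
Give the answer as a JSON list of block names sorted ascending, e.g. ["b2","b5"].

idom tree: b1←b0 b2←b0 b3←b1 b4←b1 b5←b4 b6←b1 b7←b5
Dom∩ at merges:
  b4: preds {b1,b3,b5}: {b0,b1} ∩ {b0,b1,b3} ∩ {b0,b1,b4,b5} = {b0,b1}; idom=b1
  b6: preds {b1,b4,b5}: {b0,b1} ∩ {b0,b1,b4} ∩ {b0,b1,b4,b5} = {b0,b1}; idom=b1

DF walk-up:
  join b4 pred b1: · stop@b1
  join b4 pred b3: b3 stop@b1
  join b4 pred b5: b5→b4 stop@b1
  join b6 pred b1: · stop@b1
  join b6 pred b4: b4 stop@b1
  join b6 pred b5: b5→b4 stop@b1
  b0 → ∅
  b1 → ∅
  b2 → ∅
  b3 → {b4}
  b4 → {b4,b6}
  b5 → {b4,b6}
  b6 → ∅
  b7 → ∅

φ for z: defs {b4,b7}
  DF⁺ = {b4,b6}

Answer: ["b4", "b6"]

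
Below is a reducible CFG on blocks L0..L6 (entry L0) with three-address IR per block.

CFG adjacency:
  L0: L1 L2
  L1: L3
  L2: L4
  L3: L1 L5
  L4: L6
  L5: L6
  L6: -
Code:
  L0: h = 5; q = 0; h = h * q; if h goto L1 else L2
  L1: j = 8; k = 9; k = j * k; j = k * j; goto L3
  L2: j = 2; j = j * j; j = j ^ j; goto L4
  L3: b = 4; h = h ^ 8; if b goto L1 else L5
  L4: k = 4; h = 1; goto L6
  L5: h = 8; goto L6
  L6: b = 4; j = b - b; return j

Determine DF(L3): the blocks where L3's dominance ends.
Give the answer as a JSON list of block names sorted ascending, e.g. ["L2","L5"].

idom tree: L1←L0 L2←L0 L3←L1 L4←L2 L5←L3 L6←L0
Dom at joins:
  L1: preds {L0,L3}: {L0} ∩ {L0,L1,L3} = {L0}; idom=L0
  L6: preds {L4,L5}: {L0,L2,L4} ∩ {L0,L1,L3,L5} = {L0}; idom=L0

DF derivation:
  L1←L0: walk · to L0
  L1←L3: walk L3→L1 to L0
  L6←L4: walk L4→L2 to L0
  L6←L5: walk L5→L3→L1 to L0
  DF(L0)=∅
  DF(L1)={L1,L6}
  DF(L2)={L6}
  DF(L3)={L1,L6}
  DF(L4)={L6}
  DF(L5)={L6}
  DF(L6)=∅

DF(L3) = ["L1", "L6"]

Answer: ["L1", "L6"]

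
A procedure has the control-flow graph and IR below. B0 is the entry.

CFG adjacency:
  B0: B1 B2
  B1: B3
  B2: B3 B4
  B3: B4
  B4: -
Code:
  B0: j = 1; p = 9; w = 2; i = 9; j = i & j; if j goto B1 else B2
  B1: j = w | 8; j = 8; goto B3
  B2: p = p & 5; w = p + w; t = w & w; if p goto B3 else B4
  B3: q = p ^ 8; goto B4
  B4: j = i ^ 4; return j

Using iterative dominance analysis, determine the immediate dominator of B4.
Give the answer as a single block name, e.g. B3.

idom tree: B1←B0 B2←B0 B3←B0 B4←B0
Dom at joins:
  B3: preds {B1,B2}: {B0,B1} ∩ {B0,B2} = {B0}; idom=B0
  B4: preds {B2,B3}: {B0,B2} ∩ {B0,B3} = {B0}; idom=B0

idom(B4) = B0

Answer: B0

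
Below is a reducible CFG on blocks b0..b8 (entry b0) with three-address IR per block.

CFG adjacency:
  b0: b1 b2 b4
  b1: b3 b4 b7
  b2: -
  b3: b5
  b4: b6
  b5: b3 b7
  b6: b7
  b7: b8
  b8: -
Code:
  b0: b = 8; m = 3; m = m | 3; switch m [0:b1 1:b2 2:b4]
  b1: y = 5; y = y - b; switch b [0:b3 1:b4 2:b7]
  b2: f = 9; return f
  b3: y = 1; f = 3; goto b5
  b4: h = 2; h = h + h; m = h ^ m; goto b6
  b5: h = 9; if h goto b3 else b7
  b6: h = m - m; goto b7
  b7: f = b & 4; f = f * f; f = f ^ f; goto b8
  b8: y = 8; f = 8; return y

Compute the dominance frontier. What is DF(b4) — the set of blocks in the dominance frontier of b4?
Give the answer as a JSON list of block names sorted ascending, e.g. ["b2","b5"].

idom tree: b1←b0 b2←b0 b3←b1 b4←b0 b5←b3 b6←b4 b7←b0 b8←b7
Dom∩ at merges:
  b3: preds {b1,b5}: {b0,b1} ∩ {b0,b1,b3,b5} = {b0,b1}; idom=b1
  b4: preds {b0,b1}: {b0} ∩ {b0,b1} = {b0}; idom=b0
  b7: preds {b1,b5,b6}: {b0,b1} ∩ {b0,b1,b3,b5} ∩ {b0,b4,b6} = {b0}; idom=b0

Frontier:
  join b3 pred b1: · stop@b1
  join b3 pred b5: b5→b3 stop@b1
  join b4 pred b0: · stop@b0
  join b4 pred b1: b1 stop@b0
  join b7 pred b1: b1 stop@b0
  join b7 pred b5: b5→b3→b1 stop@b0
  join b7 pred b6: b6→b4 stop@b0
  DF(b0)=∅
  DF(b1)={b4,b7}
  DF(b2)=∅
  DF(b3)={b3,b7}
  DF(b4)={b7}
  DF(b5)={b3,b7}
  DF(b6)={b7}
  DF(b7)=∅
  DF(b8)=∅

DF(b4) = ["b7"]

Answer: ["b7"]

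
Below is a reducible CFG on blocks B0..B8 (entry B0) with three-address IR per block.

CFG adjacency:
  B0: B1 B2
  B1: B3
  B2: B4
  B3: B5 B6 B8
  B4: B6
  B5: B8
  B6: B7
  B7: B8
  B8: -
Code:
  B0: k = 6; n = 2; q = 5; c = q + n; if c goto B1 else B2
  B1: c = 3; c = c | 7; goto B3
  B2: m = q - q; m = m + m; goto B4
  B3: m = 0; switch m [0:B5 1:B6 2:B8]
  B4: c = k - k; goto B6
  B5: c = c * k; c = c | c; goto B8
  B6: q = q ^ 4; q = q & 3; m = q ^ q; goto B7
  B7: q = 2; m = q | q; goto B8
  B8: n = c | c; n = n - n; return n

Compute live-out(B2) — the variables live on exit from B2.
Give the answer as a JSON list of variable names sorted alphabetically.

Answer: ["k", "q"]

Derivation:
def/use:
  B0 def {c,k,n,q} use ∅
  B1 def {c} use ∅
  B2 def {m} use {q}
  B3 def {m} use ∅
  B4 def {c} use {k}
  B5 def {c} use {c,k}
  B6 def {m,q} use {q}
  B7 def {m,q} use ∅
  B8 def {n} use {c}

Backward fixpoint:
  live B0: ∅→{k,q}
  live B1: {k,q}→{c,k,q}
  live B2: {k,q}→{k,q}
  live B3: {c,k,q}→{c,k,q}
  live B4: {k,q}→{c,q}
  live B5: {c,k}→{c}
  live B6: {c,q}→{c}
  live B7: {c}→{c}
  live B8: {c}→∅

live-out(B2) = ["k", "q"]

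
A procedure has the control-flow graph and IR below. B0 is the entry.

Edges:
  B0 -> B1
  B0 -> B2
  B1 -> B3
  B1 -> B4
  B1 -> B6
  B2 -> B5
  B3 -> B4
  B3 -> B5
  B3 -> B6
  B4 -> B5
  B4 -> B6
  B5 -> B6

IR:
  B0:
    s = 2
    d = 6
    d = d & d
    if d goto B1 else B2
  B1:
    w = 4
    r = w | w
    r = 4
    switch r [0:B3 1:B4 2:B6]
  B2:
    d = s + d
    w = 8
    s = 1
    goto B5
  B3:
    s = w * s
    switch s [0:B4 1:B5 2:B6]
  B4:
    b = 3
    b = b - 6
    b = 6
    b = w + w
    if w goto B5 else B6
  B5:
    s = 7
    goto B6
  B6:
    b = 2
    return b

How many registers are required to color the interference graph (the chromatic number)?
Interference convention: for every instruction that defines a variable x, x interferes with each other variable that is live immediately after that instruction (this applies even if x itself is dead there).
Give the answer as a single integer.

Answer: 3

Working:
Per-block:
  B0: def={d,s} ue=∅
  B1: def={r,w} ue=∅
  B2: def={d,s,w} ue={d,s}
  B3: def={s} ue={s,w}
  B4: def={b} ue={w}
  B5: def={s} ue=∅
  B6: def={b} ue=∅

Liveness:
  B0 li=∅ lo={d,s}
  B1 li={s} lo={s,w}
  B2 li={d,s} lo=∅
  B3 li={s,w} lo={w}
  B4 li={w} lo=∅
  B5 li=∅ lo=∅
  B6 li=∅ lo=∅

Conflict graph:
  b↔{w}
  d↔{s}
  r↔{s,w}
  s↔{d,r,w}
  w↔{b,r,s}

Registers:
  {r,s,w} pairwise interfere (3-clique) ⇒ χ ≥ 3
  assign b→r0 d→r1 r→r2 s→r0 w→r1 — no edge inside a register ⇒ χ ≤ 3
  χ = 3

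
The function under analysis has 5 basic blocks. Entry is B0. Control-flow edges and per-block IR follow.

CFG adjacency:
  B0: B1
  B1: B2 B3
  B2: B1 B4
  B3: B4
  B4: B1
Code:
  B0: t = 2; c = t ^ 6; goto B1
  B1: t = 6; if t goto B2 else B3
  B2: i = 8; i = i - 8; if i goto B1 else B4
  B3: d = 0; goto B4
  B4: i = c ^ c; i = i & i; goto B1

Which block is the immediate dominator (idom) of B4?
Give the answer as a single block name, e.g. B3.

idom tree: B1←B0 B2←B1 B3←B1 B4←B1
Dom at joins:
  B1: preds {B0,B2,B4}: {B0} ∩ {B0,B1,B2} ∩ {B0,B1,B4} = {B0}; idom=B0
  B4: preds {B2,B3}: {B0,B1,B2} ∩ {B0,B1,B3} = {B0,B1}; idom=B1

idom(B4) = B1

Answer: B1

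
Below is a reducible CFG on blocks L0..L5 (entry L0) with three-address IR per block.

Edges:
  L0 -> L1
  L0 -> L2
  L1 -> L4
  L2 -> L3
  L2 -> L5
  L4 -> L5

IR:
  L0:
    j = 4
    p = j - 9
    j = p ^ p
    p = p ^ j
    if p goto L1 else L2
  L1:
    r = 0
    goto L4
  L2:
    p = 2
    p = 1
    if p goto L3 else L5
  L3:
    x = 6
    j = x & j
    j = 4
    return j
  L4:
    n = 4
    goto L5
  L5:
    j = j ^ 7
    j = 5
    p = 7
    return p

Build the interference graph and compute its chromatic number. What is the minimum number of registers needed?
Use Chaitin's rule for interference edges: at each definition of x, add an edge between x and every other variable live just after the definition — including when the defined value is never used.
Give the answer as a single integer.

Answer: 2

Working:
def/use:
  L0: def={j,p} ue=∅
  L1: def={r} ue=∅
  L2: def={p} ue=∅
  L3: def={j,x} ue={j}
  L4: def={n} ue=∅
  L5: def={j,p} ue={j}

Backward fixpoint:
  L0 li=∅ lo={j}
  L1 li={j} lo={j}
  L2 li={j} lo={j}
  L3 li={j} lo=∅
  L4 li={j} lo={j}
  L5 li={j} lo=∅

Interference:
  j: {n,p,r,x}
  n: {j}
  p: {j}
  r: {j}
  x: {j}

Registers:
  {j,n} pairwise interfere (2-clique) ⇒ χ ≥ 2
  2-colouring: c0={j}  c1={n,p,r,x}
  χ = 2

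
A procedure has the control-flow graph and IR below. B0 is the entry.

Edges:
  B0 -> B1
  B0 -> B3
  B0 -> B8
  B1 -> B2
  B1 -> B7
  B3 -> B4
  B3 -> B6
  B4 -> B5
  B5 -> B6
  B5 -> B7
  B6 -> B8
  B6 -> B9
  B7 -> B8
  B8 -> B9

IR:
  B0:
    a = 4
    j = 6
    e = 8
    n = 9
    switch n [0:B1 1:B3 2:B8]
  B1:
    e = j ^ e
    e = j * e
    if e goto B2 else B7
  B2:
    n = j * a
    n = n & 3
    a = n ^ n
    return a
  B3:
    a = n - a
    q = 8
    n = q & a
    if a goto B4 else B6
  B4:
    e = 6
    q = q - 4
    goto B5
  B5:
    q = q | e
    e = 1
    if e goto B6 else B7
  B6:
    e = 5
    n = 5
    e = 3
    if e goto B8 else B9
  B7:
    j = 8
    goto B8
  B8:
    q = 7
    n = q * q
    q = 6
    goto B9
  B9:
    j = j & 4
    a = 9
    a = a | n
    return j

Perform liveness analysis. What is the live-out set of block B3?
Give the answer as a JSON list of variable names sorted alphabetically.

Answer: ["j", "q"]

Analysis:
Block summaries:
  B0 def {a,e,j,n} use ∅
  B1 def {e} use {e,j}
  B2 def {a,n} use {a,j}
  B3 def {a,n,q} use {a,n}
  B4 def {e,q} use {q}
  B5 def {e,q} use {e,q}
  B6 def {e,n} use ∅
  B7 def {j} use ∅
  B8 def {n,q} use ∅
  B9 def {a,j} use {j,n}

Backward fixpoint:
  B0: in=∅ out={a,e,j,n}
  B1: in={a,e,j} out={a,j}
  B2: in={a,j} out=∅
  B3: in={a,j,n} out={j,q}
  B4: in={j,q} out={e,j,q}
  B5: in={e,j,q} out={j}
  B6: in={j} out={j,n}
  B7: in=∅ out={j}
  B8: in={j} out={j,n}
  B9: in={j,n} out=∅

live-out(B3) = ["j", "q"]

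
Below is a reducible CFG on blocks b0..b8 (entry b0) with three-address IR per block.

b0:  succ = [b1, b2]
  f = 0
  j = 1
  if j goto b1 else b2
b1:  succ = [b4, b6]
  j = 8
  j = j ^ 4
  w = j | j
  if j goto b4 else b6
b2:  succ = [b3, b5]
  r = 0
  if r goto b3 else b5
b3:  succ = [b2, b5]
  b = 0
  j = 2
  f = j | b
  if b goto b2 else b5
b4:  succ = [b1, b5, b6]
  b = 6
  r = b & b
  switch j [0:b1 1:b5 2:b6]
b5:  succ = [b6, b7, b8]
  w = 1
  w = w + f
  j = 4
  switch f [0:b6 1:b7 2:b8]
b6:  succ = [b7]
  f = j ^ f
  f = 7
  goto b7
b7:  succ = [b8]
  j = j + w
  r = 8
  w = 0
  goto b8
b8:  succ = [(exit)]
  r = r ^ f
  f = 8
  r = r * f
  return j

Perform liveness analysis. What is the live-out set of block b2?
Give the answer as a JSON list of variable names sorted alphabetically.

Answer: ["f", "r"]

Derivation:
def/use:
  b0 def {f,j} use ∅
  b1 def {j,w} use ∅
  b2 def {r} use ∅
  b3 def {b,f,j} use ∅
  b4 def {b,r} use {j}
  b5 def {j,w} use {f}
  b6 def {f} use {f,j}
  b7 def {j,r,w} use {j,w}
  b8 def {f,r} use {f,j,r}

Live sets:
  b0 li=∅ lo={f}
  b1 li={f} lo={f,j,w}
  b2 li={f} lo={f,r}
  b3 li={r} lo={f,r}
  b4 li={f,j,w} lo={f,j,r,w}
  b5 li={f,r} lo={f,j,r,w}
  b6 li={f,j,w} lo={f,j,w}
  b7 li={f,j,w} lo={f,j,r}
  b8 li={f,j,r} lo=∅

live-out(b2) = ["f", "r"]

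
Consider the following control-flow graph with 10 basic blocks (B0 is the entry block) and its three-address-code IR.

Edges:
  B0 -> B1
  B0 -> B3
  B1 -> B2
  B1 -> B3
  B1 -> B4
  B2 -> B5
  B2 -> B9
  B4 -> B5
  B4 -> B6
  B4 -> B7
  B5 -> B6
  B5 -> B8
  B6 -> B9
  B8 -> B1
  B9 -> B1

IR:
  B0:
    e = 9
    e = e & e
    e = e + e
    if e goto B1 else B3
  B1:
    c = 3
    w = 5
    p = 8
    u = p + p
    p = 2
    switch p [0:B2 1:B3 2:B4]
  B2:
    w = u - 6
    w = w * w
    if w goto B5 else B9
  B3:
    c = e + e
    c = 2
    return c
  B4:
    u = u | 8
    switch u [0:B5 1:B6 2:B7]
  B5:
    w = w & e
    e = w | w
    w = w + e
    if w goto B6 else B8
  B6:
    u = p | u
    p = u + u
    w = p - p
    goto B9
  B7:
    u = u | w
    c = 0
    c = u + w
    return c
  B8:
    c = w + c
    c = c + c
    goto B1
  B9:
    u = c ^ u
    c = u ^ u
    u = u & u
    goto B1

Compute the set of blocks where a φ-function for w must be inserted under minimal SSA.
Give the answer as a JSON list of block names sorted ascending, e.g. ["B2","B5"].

Answer: ["B1", "B3", "B5", "B6", "B9"]

Working:
idom tree: B1←B0 B2←B1 B3←B0 B4←B1 B5←B1 B6←B1 B7←B4 B8←B5 B9←B1
Dom∩ at merges:
  B1: preds {B0,B8,B9}: {B0} ∩ {B0,B1,B5,B8} ∩ {B0,B1,B9} = {B0}; idom=B0
  B3: preds {B0,B1}: {B0} ∩ {B0,B1} = {B0}; idom=B0
  B5: preds {B2,B4}: {B0,B1,B2} ∩ {B0,B1,B4} = {B0,B1}; idom=B1
  B6: preds {B4,B5}: {B0,B1,B4} ∩ {B0,B1,B5} = {B0,B1}; idom=B1
  B9: preds {B2,B6}: {B0,B1,B2} ∩ {B0,B1,B6} = {B0,B1}; idom=B1

Frontier:
  B1←B0: walk · to B0
  B1←B8: walk B8→B5→B1 to B0
  B1←B9: walk B9→B1 to B0
  B3←B0: walk · to B0
  B3←B1: walk B1 to B0
  B5←B2: walk B2 to B1
  B5←B4: walk B4 to B1
  B6←B4: walk B4 to B1
  B6←B5: walk B5 to B1
  B9←B2: walk B2 to B1
  B9←B6: walk B6 to B1
  B0 → ∅
  B1 → {B1,B3}
  B2 → {B5,B9}
  B3 → ∅
  B4 → {B5,B6}
  B5 → {B1,B6}
  B6 → {B9}
  B7 → ∅
  B8 → {B1}
  B9 → {B1}

φ for w: defs {B1,B2,B5,B6}
  DF⁺ = {B1,B3,B5,B6,B9}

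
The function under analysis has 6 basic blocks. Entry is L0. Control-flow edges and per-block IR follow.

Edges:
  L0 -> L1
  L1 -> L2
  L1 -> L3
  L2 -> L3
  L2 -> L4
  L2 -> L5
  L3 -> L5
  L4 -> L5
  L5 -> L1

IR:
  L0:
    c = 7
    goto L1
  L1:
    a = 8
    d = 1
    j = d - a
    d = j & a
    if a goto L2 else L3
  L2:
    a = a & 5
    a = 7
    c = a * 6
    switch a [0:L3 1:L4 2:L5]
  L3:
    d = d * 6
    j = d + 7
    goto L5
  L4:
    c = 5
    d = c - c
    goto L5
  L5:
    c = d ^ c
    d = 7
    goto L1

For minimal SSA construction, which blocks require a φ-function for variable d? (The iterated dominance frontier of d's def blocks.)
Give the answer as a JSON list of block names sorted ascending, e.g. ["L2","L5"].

Answer: ["L1", "L5"]

Derivation:
idom tree: L1←L0 L2←L1 L3←L1 L4←L2 L5←L1
Join-block Dom:
  L1: preds {L0,L5}: {L0} ∩ {L0,L1,L5} = {L0}; idom=L0
  L3: preds {L1,L2}: {L0,L1} ∩ {L0,L1,L2} = {L0,L1}; idom=L1
  L5: preds {L2,L3,L4}: {L0,L1,L2} ∩ {L0,L1,L3} ∩ {L0,L1,L2,L4} = {L0,L1}; idom=L1

Frontier:
  L1←L0: walk · to L0
  L1←L5: walk L5→L1 to L0
  L3←L1: walk · to L1
  L3←L2: walk L2 to L1
  L5←L2: walk L2 to L1
  L5←L3: walk L3 to L1
  L5←L4: walk L4→L2 to L1
  L0 → ∅
  L1 → {L1}
  L2 → {L3,L5}
  L3 → {L5}
  L4 → {L5}
  L5 → {L1}

φ for d: defs {L1,L3,L4,L5}
  DF⁺ = {L1,L5}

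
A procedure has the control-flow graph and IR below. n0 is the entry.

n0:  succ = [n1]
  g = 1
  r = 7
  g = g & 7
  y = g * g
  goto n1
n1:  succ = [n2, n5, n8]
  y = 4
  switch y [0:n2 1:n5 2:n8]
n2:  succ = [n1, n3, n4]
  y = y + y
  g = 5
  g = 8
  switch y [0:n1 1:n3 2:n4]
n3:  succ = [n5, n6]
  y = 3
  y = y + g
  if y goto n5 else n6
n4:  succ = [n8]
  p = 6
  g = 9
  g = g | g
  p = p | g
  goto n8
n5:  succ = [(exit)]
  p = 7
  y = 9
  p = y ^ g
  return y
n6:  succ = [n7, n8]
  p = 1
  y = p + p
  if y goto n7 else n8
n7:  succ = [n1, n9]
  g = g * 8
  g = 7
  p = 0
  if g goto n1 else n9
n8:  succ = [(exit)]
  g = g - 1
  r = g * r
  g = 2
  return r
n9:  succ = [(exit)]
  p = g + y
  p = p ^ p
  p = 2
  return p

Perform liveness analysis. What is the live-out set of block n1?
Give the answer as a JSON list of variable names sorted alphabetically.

Answer: ["g", "r", "y"]

Analysis:
def/use:
  n0 def {g,r,y} use ∅
  n1 def {y} use ∅
  n2 def {g,y} use {y}
  n3 def {y} use {g}
  n4 def {g,p} use ∅
  n5 def {p,y} use {g}
  n6 def {p,y} use ∅
  n7 def {g,p} use {g}
  n8 def {g,r} use {g,r}
  n9 def {p} use {g,y}

Liveness:
  live n0: ∅→{g,r}
  live n1: {g,r}→{g,r,y}
  live n2: {r,y}→{g,r}
  live n3: {g,r}→{g,r}
  live n4: {r}→{g,r}
  live n5: {g}→∅
  live n6: {g,r}→{g,r,y}
  live n7: {g,r,y}→{g,r,y}
  live n8: {g,r}→∅
  live n9: {g,y}→∅

live-out(n1) = ["g", "r", "y"]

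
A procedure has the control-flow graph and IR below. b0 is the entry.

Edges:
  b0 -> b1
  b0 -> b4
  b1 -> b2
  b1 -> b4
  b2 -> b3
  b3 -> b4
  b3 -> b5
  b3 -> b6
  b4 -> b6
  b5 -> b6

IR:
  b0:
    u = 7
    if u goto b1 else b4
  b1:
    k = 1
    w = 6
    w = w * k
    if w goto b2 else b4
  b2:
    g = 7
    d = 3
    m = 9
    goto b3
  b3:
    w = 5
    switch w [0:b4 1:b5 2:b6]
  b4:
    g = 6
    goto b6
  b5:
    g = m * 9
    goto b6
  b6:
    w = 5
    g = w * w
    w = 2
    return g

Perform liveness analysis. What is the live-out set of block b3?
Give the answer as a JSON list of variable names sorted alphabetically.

Answer: ["m"]

Working:
def/use:
  b0 def {u} use ∅
  b1 def {k,w} use ∅
  b2 def {d,g,m} use ∅
  b3 def {w} use ∅
  b4 def {g} use ∅
  b5 def {g} use {m}
  b6 def {g,w} use ∅

Backward fixpoint:
  b0 li=∅ lo=∅
  b1 li=∅ lo=∅
  b2 li=∅ lo={m}
  b3 li={m} lo={m}
  b4 li=∅ lo=∅
  b5 li={m} lo=∅
  b6 li=∅ lo=∅

live-out(b3) = ["m"]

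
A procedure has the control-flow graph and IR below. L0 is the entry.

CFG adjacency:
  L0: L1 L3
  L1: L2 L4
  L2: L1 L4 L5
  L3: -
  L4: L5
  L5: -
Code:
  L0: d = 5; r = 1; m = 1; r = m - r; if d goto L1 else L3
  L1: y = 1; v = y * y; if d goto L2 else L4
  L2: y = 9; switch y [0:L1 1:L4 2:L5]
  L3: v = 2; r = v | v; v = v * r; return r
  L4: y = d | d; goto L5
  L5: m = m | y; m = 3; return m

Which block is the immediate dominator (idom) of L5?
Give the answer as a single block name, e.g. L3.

Answer: L1

Working:
idom tree: L1←L0 L2←L1 L3←L0 L4←L1 L5←L1
Dom at joins:
  L1: preds {L0,L2}: {L0} ∩ {L0,L1,L2} = {L0}; idom=L0
  L4: preds {L1,L2}: {L0,L1} ∩ {L0,L1,L2} = {L0,L1}; idom=L1
  L5: preds {L2,L4}: {L0,L1,L2} ∩ {L0,L1,L4} = {L0,L1}; idom=L1

idom(L5) = L1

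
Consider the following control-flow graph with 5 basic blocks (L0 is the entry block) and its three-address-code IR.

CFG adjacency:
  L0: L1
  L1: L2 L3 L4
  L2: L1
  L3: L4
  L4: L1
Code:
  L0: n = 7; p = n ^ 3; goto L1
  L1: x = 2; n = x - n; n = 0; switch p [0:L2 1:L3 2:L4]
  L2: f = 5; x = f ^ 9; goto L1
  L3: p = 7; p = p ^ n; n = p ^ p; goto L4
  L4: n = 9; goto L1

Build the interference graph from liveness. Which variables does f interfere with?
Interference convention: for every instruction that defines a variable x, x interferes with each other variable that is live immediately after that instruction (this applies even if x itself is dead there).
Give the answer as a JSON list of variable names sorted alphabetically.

Answer: ["n", "p"]

Working:
Per-block:
  L0: {n,p} / ∅
  L1: {n,x} / {n,p}
  L2: {f,x} / ∅
  L3: {n,p} / {n}
  L4: {n} / ∅

Backward fixpoint:
  L0 li=∅ lo={n,p}
  L1 li={n,p} lo={n,p}
  L2 li={n,p} lo={n,p}
  L3 li={n} lo={p}
  L4 li={p} lo={n,p}

Interference:
  f — {n,p}
  n — {f,p,x}
  p — {f,n,x}
  x — {n,p}

N(f) = ["n", "p"]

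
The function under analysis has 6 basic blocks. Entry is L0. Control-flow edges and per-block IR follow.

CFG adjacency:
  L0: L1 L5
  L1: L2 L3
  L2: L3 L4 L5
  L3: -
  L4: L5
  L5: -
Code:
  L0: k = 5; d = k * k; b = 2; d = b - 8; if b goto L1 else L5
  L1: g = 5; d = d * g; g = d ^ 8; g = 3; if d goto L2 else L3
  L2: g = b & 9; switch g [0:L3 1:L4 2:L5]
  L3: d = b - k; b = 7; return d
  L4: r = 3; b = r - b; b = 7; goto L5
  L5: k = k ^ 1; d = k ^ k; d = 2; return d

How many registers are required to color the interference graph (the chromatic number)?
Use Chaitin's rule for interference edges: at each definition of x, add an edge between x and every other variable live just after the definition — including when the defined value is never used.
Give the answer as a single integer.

Answer: 4

Working:
def/use:
  L0: def={b,d,k} ue=∅
  L1: def={d,g} ue={d}
  L2: def={g} ue={b}
  L3: def={b,d} ue={b,k}
  L4: def={b,r} ue={b}
  L5: def={d,k} ue={k}

Live sets:
  L0 li=∅ lo={b,d,k}
  L1 li={b,d,k} lo={b,k}
  L2 li={b,k} lo={b,k}
  L3 li={b,k} lo=∅
  L4 li={b,k} lo={k}
  L5 li={k} lo=∅

Conflict graph:
  b: {d,g,k,r}
  d: {b,g,k}
  g: {b,d,k}
  k: {b,d,g,r}
  r: {b,k}

Colouring:
  lower bound: {b,d,g,k} mutually conflict ⇒ χ ≥ 4
  assign b→c0 d→c2 g→c3 k→c1 r→c2 — no edge inside a register ⇒ χ ≤ 4
  χ = 4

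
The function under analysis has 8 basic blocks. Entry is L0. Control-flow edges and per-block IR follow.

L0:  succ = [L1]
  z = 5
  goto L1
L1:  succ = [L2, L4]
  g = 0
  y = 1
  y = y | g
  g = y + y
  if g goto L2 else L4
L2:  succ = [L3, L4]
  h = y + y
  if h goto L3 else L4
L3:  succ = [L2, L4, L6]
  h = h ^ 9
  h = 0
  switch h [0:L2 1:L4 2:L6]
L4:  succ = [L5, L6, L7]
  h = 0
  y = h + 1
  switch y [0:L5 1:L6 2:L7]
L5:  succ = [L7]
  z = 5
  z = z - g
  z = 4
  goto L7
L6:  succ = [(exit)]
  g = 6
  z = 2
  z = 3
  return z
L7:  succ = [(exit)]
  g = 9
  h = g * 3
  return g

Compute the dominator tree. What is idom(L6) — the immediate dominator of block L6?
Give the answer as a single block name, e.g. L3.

Answer: L1

Working:
idom tree: L1←L0 L2←L1 L3←L2 L4←L1 L5←L4 L6←L1 L7←L4
Dom at joins:
  L2: preds {L1,L3}: {L0,L1} ∩ {L0,L1,L2,L3} = {L0,L1}; idom=L1
  L4: preds {L1,L2,L3}: {L0,L1} ∩ {L0,L1,L2} ∩ {L0,L1,L2,L3} = {L0,L1}; idom=L1
  L6: preds {L3,L4}: {L0,L1,L2,L3} ∩ {L0,L1,L4} = {L0,L1}; idom=L1
  L7: preds {L4,L5}: {L0,L1,L4} ∩ {L0,L1,L4,L5} = {L0,L1,L4}; idom=L4

idom(L6) = L1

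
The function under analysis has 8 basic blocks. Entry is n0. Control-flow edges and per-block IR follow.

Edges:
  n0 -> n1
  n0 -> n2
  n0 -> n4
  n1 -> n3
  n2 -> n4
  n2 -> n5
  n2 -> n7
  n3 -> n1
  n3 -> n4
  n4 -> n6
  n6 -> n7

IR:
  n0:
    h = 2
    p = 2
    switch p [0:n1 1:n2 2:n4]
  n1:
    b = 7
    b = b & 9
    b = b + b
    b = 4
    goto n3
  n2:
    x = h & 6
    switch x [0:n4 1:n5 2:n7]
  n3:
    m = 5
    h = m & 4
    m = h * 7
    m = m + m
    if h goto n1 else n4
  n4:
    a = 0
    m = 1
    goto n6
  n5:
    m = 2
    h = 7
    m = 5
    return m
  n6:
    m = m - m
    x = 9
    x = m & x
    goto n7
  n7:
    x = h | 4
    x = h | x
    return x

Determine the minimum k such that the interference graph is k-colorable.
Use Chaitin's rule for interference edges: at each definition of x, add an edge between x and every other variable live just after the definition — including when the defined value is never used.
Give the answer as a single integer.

Block summaries:
  n0: def={h,p} ue=∅
  n1: def={b} ue=∅
  n2: def={x} ue={h}
  n3: def={h,m} ue=∅
  n4: def={a,m} ue=∅
  n5: def={h,m} ue=∅
  n6: def={m,x} ue={m}
  n7: def={x} ue={h}

Backward fixpoint:
  n0: in=∅ out={h}
  n1: in=∅ out=∅
  n2: in={h} out={h}
  n3: in=∅ out={h}
  n4: in={h} out={h,m}
  n5: in=∅ out=∅
  n6: in={h,m} out={h}
  n7: in={h} out=∅

Interference:
  a — {h}
  b — ∅
  h — {a,m,p,x}
  m — {h,x}
  p — {h}
  x — {h,m}

Registers:
  clique {h,m,x} ⇒ need ≥ 3
  assign a→c1 b→c0 h→c0 m→c1 p→c1 x→c2 — no edge inside a register ⇒ χ ≤ 3
  χ = 3

Answer: 3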